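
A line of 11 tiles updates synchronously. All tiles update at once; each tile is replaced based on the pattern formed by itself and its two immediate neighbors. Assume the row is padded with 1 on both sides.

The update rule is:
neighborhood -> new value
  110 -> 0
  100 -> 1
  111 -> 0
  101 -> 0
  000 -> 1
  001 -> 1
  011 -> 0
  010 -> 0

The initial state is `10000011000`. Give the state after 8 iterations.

00000011000

iteration 1: 01111100111
iteration 2: 00000011000
iteration 3: 11111100111
iteration 4: 00000011000  (repeats iteration 2; period 2)
iteration 8: 00000011000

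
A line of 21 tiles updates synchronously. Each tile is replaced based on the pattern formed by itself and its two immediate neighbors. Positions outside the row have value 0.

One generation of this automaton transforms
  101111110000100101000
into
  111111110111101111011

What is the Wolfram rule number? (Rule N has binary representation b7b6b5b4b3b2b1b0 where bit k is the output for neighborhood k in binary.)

position 3: 111 → 1  (bit 7 = 1)
position 7: 110 → 1  (bit 6 = 1)
position 1: 101 → 1  (bit 5 = 1)
position 8: 100 → 0  (bit 4 = 0)
position 2: 011 → 1  (bit 3 = 1)
position 0: 010 → 1  (bit 2 = 1)
position 11: 001 → 1  (bit 1 = 1)
position 9: 000 → 1  (bit 0 = 1)
bits b7..b0 = 11101111 = 239

239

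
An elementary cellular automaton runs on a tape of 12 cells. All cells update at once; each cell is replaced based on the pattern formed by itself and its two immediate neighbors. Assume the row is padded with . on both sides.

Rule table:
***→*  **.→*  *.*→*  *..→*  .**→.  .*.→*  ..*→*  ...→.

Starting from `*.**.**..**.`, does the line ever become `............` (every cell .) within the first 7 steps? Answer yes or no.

**.**.***.**
.**.**.***.*
*.**.**.****
**.**.**.***
.**.**.**.**
*.**.**.**.*
**.**.**.***
step 7 is **.**.**.***, still not uniform .

no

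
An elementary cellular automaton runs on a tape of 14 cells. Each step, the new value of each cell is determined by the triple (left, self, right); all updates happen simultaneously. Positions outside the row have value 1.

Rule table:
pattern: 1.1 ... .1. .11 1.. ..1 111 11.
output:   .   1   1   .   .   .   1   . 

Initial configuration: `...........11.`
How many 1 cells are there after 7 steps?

6

step 1: .111111111....
step 2: ..1111111..11.
step 3: ...11111......
step 4: .1..111..1111.
step 5: .1...1....11..
step 6: .1.1.1.11.....
step 7: .1.1.1....111.
count of 1: 6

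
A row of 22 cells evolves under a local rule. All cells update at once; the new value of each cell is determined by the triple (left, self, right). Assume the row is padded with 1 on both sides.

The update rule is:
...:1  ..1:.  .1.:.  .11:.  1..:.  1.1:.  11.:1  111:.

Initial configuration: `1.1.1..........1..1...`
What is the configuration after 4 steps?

1.....11111111......1.
1.111........1.1111...
1...1.111111......1.1.
1.1........1.1111.....

1.1........1.1111.....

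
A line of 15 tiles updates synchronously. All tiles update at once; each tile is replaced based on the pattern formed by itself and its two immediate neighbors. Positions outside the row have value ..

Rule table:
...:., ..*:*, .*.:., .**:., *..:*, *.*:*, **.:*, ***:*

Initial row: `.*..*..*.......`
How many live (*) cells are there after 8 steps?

*.**.**.*......
.*.**.**.*.....
*.*.**.**.*....
.*.*.**.**.*...
*.*.*.**.**.*..
.*.*.*.**.**.*.
*.*.*.*.**.**.*
.*.*.*.*.**.**.
count of *: 8

8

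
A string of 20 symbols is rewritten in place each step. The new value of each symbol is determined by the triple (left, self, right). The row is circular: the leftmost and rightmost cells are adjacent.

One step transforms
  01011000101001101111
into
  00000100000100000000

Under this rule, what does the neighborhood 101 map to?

At position 0 the neighborhood is 101; the next row has 0 there.

0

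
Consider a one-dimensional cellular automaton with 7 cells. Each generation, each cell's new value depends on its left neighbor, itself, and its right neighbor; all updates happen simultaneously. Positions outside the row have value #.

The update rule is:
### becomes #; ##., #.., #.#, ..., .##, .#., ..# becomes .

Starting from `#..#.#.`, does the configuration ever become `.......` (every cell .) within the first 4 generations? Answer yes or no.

generation 1: .......
all cells are . at generation 1

yes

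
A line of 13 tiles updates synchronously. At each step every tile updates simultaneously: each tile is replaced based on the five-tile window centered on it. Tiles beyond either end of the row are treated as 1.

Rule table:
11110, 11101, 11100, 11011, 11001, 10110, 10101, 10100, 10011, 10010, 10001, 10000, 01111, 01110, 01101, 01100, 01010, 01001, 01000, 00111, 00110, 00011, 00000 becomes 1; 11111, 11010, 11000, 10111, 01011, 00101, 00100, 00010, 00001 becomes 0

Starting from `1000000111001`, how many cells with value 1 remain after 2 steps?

6

1011101111111
1101110100000
count of 1: 6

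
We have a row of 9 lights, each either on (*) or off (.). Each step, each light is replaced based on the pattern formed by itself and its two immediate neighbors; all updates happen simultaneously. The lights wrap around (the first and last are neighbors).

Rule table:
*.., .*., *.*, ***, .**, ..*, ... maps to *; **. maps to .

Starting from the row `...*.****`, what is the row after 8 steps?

step 1: ********.
step 2: *******.*
step 3: ******.**
step 4: *****.***
step 5: ****.****
step 6: ***.*****
step 7: **.******
step 8: *.*******

*.*******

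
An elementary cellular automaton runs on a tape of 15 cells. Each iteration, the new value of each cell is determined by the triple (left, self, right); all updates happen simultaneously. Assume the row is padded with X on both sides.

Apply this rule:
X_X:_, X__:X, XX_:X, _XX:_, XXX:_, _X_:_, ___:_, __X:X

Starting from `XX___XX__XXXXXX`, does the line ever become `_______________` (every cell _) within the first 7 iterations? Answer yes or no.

no

_XX_X_XXX______
__X_____XX____X
XX_X___X_XX__X_
_X__X_X___XXX__
__XX___X_X__XXX
XX_XX_X___XX___
_X__X__X_X_XX_X
iteration 7 is _X__X__X_X_XX_X, still not uniform _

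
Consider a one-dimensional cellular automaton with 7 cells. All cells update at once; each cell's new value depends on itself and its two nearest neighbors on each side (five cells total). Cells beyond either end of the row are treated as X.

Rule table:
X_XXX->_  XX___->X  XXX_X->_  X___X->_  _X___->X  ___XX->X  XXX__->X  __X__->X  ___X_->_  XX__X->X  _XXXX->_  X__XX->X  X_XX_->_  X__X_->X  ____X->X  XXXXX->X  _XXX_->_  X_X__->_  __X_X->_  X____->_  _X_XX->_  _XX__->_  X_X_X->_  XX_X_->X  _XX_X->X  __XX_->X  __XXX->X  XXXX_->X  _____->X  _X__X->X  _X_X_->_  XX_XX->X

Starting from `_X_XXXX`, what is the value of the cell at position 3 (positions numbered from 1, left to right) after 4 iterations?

_

iteration 1: X____XX
iteration 2: XX_XXX_
iteration 3: X_X___X
iteration 4: _X_X_XX
position 3 holds _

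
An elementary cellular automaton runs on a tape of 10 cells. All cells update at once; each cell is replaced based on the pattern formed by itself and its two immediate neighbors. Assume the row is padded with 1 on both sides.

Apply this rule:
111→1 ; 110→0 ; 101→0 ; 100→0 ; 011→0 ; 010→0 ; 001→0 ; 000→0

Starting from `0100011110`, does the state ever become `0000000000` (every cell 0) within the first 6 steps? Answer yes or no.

step 1: 0000001100
step 2: 0000000000
all cells are 0 at step 2

yes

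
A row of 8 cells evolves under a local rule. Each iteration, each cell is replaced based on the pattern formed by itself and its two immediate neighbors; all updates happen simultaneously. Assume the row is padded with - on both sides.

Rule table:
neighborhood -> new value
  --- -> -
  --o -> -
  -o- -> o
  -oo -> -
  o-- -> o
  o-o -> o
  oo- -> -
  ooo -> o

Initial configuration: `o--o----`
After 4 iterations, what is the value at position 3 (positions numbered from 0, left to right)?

iteration 1: oo-oo---
iteration 2: --o--o--
iteration 3: --oo-oo-
iteration 4: ----o--o
position 3 holds -

-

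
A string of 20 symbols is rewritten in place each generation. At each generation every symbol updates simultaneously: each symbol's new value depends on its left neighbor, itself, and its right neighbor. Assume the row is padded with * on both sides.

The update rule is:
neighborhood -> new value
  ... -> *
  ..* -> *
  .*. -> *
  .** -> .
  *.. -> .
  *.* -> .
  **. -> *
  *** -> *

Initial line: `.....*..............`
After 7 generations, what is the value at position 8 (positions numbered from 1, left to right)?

*

.*****.*************
..****..************
.*.***.*.***********
.*..**.*..**********
.*.*.*.*.*.*********
.*.*.*.*.*..********
.*.*.*.*.*.*.*******
position 8 holds *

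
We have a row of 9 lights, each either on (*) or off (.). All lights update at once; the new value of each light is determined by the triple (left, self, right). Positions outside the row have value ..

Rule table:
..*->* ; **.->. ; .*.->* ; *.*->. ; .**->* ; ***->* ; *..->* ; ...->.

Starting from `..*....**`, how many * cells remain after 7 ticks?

.***..**.
***.***.*
**..**..*
*.***.***
*.**..**.
*.*.***.*
*.*.**..*
count of *: 5

5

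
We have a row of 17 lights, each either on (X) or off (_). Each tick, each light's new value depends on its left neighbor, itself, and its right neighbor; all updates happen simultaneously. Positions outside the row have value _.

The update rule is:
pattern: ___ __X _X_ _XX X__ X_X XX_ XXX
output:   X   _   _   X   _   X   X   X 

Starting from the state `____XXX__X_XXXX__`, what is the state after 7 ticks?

XXXXXXXXXXXXXXXX_

tick 1: XXX_XXX___XXXXX_X
tick 2: XXXXXXX_X_XXXXXX_
tick 3: XXXXXXXX_XXXXXXX_
tick 4: XXXXXXXXXXXXXXXX_
tick 5: XXXXXXXXXXXXXXXX_  (fixed point — unchanged through tick 7)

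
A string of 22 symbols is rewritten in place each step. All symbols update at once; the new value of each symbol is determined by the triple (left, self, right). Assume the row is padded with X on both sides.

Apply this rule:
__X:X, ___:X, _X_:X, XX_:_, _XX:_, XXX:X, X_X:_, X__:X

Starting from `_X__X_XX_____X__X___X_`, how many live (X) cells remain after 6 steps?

14

step 1: _XXXX___XXXXXXXXXXXXX_
step 2: __XX_XXX_XXXXXXXXXXX__
step 3: XX____X___XXXXXXXXX_XX
step 4: X_XXXXXXXX_XXXXXXX___X
step 5: ___XXXXXX___XXXXX_XXX_
step 6: XXX_XXXX_XXX_XXX___X__
count of X: 14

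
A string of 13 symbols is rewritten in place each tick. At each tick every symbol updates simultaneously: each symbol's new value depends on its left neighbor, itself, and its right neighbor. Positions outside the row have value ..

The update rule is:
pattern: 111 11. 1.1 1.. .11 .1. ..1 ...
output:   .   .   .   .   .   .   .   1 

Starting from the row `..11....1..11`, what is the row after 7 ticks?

1....11......
..11....11111
1....11......  (repeats tick 1; period 2)
tick 7: 1....11......

1....11......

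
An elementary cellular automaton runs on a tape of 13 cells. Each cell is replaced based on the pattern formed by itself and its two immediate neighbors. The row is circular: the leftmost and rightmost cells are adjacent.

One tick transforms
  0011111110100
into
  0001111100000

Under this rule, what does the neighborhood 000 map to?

At position 0 the neighborhood is 000; the next row has 0 there.

0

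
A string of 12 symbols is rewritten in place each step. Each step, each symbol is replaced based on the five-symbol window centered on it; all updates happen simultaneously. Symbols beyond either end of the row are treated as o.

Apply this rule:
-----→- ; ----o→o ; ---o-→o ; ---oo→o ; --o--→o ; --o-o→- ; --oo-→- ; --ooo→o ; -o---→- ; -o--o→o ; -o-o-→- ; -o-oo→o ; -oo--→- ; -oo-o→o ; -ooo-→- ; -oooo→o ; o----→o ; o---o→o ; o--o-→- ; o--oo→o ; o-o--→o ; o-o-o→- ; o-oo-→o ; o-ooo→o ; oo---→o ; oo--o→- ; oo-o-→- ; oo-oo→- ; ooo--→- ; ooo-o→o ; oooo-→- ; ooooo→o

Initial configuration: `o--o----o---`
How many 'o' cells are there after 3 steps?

7

---o-oooo-oo
ooo-ooo-o-oo
o-o-o-o--ooo
count of o: 7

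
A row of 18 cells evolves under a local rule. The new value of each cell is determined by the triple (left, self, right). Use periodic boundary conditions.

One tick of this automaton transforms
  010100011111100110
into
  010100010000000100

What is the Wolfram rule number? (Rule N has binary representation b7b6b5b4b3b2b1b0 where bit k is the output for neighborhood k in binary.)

12

position 8: 111 → 0  (bit 7 = 0)
position 12: 110 → 0  (bit 6 = 0)
position 2: 101 → 0  (bit 5 = 0)
position 4: 100 → 0  (bit 4 = 0)
position 7: 011 → 1  (bit 3 = 1)
position 1: 010 → 1  (bit 2 = 1)
position 0: 001 → 0  (bit 1 = 0)
position 5: 000 → 0  (bit 0 = 0)
bits b7..b0 = 00001100 = 12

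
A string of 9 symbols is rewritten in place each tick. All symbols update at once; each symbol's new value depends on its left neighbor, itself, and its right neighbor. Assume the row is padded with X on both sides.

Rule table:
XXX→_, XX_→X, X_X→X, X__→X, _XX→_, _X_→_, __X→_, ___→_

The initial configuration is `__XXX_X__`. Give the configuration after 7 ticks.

X_XX_XX__

X___XX_X_
XX___XX_X
_XX___XX_
X_XX___XX
XX_XX____
_XX_XX___
X_XX_XX__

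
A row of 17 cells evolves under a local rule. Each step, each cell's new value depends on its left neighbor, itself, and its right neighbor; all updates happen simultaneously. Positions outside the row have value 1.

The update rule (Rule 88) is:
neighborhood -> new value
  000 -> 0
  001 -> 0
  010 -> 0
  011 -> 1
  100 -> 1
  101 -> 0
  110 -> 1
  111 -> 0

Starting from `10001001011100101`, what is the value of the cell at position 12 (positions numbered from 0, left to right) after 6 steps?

11000100010110001
01100010000111001
01110001000101101
01011000100001101
00011100010001101
10010110001001101
position 12 holds 0

0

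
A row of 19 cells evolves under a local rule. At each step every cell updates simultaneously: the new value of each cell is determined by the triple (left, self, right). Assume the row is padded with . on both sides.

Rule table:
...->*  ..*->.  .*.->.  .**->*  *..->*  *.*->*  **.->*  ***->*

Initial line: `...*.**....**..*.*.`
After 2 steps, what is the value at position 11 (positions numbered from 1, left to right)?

*

**..******.***..*.*
***.***********..*.
position 11 holds *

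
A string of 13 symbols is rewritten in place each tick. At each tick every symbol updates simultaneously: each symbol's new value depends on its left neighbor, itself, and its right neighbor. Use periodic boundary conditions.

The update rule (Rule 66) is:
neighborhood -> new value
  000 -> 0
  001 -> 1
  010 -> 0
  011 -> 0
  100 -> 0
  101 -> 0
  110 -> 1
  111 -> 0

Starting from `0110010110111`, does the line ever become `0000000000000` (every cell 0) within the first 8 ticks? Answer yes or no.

no

0010100010001
0100000100010
1000001000100
0000010001001
0000100010010
0001000100100
0010001001000
0100010010000
tick 8 is 0100010010000, still not uniform 0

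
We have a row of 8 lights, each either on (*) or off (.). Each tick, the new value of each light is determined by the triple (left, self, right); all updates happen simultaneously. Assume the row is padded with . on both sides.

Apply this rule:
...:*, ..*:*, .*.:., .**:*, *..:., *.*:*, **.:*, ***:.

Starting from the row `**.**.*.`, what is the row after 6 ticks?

.**..**.

******..
*....*.*
..***.*.
***.**..
*.****.*
.**..**.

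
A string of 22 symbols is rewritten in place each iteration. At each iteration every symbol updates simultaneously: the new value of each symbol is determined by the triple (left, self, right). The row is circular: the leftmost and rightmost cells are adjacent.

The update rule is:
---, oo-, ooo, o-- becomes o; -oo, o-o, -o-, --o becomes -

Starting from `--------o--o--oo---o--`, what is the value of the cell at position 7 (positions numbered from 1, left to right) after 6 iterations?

o

iteration 1: ooooooo--o--o--ooo--oo
iteration 2: oooooooo--o--o--ooo--o
iteration 3: ooooooooo--o--o--ooo--
iteration 4: -ooooooooo--o--o--ooo-
iteration 5: --ooooooooo--o--o--ooo
iteration 6: o--ooooooooo--o--o--oo
position 7 holds o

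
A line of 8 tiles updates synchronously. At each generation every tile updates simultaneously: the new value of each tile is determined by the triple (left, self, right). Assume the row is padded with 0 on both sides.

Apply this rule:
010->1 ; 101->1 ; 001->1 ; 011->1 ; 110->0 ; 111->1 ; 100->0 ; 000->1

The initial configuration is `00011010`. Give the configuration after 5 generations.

11100110

generation 1: 11110110
generation 2: 11101100
generation 3: 11011001
generation 4: 10110011
generation 5: 11100110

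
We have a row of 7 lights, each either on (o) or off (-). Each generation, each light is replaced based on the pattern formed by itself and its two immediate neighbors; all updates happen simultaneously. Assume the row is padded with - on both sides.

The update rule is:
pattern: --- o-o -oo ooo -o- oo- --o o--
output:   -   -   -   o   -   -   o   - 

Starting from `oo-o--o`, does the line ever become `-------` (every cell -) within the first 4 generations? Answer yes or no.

generation 1: -----o-
generation 2: ----o--
generation 3: ---o---
generation 4: --o----
generation 4 is --o----, still not uniform -

no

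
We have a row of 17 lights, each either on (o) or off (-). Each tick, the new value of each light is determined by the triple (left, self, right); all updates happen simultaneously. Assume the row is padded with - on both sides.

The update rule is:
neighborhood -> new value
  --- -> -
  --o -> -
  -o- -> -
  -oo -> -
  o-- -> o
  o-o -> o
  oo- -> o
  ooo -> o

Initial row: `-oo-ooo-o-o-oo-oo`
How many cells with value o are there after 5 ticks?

tick 1: --oo-ooo-o-o-oo-o
tick 2: ---oo-ooo-o-o-oo-
tick 3: ----oo-ooo-o-o-oo
tick 4: -----oo-ooo-o-o-o
tick 5: ------oo-ooo-o-o-
count of o: 7

7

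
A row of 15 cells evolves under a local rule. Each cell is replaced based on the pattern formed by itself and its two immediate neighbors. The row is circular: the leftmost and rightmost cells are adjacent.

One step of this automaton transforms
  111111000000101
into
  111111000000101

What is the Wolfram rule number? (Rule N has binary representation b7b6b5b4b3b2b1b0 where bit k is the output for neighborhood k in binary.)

204

position 0: 111 → 1  (bit 7 = 1)
position 5: 110 → 1  (bit 6 = 1)
position 13: 101 → 0  (bit 5 = 0)
position 6: 100 → 0  (bit 4 = 0)
position 14: 011 → 1  (bit 3 = 1)
position 12: 010 → 1  (bit 2 = 1)
position 11: 001 → 0  (bit 1 = 0)
position 7: 000 → 0  (bit 0 = 0)
bits b7..b0 = 11001100 = 204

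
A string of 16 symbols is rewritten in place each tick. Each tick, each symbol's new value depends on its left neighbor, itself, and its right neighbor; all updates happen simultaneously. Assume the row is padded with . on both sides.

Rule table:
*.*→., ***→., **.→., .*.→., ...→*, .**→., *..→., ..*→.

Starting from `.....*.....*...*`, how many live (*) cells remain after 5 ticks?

8

****...***...*..
.....*.....*...*  (repeats tick 0; period 2)
tick 5: ****...***...*..
count of *: 8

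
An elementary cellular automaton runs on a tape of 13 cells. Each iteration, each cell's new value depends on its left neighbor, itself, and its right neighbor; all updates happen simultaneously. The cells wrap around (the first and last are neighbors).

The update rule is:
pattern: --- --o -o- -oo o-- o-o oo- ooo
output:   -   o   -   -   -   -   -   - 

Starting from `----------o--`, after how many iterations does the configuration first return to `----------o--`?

iteration 1: ---------o---
iteration 2: --------o----
iteration 3: -------o-----
iteration 4: ------o------
iteration 5: -----o-------
iteration 6: ----o--------
iteration 7: ---o---------
iteration 8: --o----------
iteration 9: -o-----------
iteration 10: o------------
iteration 11: ------------o
iteration 12: -----------o-
iteration 13: ----------o--

13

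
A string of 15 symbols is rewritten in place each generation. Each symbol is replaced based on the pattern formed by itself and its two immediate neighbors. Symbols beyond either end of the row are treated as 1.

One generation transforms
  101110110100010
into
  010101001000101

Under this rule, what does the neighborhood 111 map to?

1

At position 3 the neighborhood is 111; the next row has 1 there.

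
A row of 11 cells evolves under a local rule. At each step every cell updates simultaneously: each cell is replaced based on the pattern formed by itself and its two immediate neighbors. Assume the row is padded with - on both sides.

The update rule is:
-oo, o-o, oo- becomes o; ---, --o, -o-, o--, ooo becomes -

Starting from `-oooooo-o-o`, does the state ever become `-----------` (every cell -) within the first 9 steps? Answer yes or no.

-o----oo-o-
------ooo--
------o-o--
-------o---
-----------
all cells are - at step 5

yes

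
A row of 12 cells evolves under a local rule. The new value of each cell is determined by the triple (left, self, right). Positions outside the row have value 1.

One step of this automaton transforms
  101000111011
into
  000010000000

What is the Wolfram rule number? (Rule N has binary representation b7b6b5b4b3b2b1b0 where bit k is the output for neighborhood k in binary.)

1

position 7: 111 → 0  (bit 7 = 0)
position 0: 110 → 0  (bit 6 = 0)
position 1: 101 → 0  (bit 5 = 0)
position 3: 100 → 0  (bit 4 = 0)
position 6: 011 → 0  (bit 3 = 0)
position 2: 010 → 0  (bit 2 = 0)
position 5: 001 → 0  (bit 1 = 0)
position 4: 000 → 1  (bit 0 = 1)
bits b7..b0 = 00000001 = 1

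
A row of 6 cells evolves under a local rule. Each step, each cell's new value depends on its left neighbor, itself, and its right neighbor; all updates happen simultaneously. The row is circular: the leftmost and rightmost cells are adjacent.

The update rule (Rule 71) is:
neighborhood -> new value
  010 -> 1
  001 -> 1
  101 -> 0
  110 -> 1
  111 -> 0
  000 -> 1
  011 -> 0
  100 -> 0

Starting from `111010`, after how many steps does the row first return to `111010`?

step 1: 001010
step 2: 111010

2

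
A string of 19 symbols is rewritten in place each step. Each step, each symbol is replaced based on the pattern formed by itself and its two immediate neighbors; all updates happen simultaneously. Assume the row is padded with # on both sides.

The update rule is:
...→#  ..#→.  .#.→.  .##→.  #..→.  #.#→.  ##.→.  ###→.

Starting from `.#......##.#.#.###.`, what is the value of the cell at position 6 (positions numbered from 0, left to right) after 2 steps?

.

...####............
.#......##########.
position 6 holds .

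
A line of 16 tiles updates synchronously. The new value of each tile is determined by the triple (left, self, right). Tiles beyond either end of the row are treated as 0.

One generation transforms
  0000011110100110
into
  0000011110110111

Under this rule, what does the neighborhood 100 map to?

1

At position 11 the neighborhood is 100; the next row has 1 there.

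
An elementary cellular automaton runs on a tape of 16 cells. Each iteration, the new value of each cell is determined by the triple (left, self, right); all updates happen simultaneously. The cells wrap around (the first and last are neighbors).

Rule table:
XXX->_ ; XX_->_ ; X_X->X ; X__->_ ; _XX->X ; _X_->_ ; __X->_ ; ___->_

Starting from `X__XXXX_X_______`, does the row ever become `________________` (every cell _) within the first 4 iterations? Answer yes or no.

yes

___X___X________
________________
all cells are _ at iteration 2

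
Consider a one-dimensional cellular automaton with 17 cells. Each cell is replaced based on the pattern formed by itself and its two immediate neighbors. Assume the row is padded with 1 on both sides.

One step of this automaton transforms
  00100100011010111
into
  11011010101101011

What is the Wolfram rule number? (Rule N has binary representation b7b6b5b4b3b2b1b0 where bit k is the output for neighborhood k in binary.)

242

position 15: 111 → 1  (bit 7 = 1)
position 10: 110 → 1  (bit 6 = 1)
position 11: 101 → 1  (bit 5 = 1)
position 0: 100 → 1  (bit 4 = 1)
position 9: 011 → 0  (bit 3 = 0)
position 2: 010 → 0  (bit 2 = 0)
position 1: 001 → 1  (bit 1 = 1)
position 7: 000 → 0  (bit 0 = 0)
bits b7..b0 = 11110010 = 242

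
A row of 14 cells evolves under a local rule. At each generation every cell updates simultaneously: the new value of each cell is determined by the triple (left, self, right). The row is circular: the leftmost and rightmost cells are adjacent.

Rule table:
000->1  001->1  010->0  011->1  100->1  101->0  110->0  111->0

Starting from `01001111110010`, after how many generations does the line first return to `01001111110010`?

10111000001101
00100111111001
11011100000110
10010011111100
01101110000011
01001001111110
10110111000001
00100100111111
11011011100000
10010010011111
01101101110000
11001001001111
00110110111000
11100100100111
00011011011100
11110010010011
00001101101110
11111001001001
00000110110111
11111100100100
10000011011011
01111110010010
11000001101101
00111111001001
11100000110110
10011111100100
01110000011011
01001111110010

28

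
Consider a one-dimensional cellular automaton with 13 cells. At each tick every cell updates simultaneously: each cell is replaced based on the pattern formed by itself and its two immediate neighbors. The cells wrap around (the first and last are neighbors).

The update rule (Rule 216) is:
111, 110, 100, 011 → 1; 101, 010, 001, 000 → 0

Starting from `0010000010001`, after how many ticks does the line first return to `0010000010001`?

13

tick 1: 1001000001000
tick 2: 0100100000100
tick 3: 0010010000010
tick 4: 0001001000001
tick 5: 1000100100000
tick 6: 0100010010000
tick 7: 0010001001000
tick 8: 0001000100100
tick 9: 0000100010010
tick 10: 0000010001001
tick 11: 1000001000100
tick 12: 0100000100010
tick 13: 0010000010001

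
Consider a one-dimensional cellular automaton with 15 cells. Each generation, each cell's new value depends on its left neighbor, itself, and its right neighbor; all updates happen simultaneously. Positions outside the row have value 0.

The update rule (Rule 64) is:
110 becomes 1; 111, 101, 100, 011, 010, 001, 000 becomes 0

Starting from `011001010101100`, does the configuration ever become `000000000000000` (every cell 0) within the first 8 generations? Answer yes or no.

yes

001000000000100
000000000000000
all cells are 0 at generation 2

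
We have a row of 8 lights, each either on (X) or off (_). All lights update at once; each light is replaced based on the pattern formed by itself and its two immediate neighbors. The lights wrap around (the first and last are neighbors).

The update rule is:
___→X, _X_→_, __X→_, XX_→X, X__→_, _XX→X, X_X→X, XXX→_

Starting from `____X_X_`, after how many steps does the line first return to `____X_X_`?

XXX__X__
X_X_____
_X__XXX_
____X_X_

4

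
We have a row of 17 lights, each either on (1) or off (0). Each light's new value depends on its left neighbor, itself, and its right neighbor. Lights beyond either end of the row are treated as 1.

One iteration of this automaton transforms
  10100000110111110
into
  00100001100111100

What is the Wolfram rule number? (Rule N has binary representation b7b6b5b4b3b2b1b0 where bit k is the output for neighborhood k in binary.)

142

position 12: 111 → 1  (bit 7 = 1)
position 0: 110 → 0  (bit 6 = 0)
position 1: 101 → 0  (bit 5 = 0)
position 3: 100 → 0  (bit 4 = 0)
position 8: 011 → 1  (bit 3 = 1)
position 2: 010 → 1  (bit 2 = 1)
position 7: 001 → 1  (bit 1 = 1)
position 4: 000 → 0  (bit 0 = 0)
bits b7..b0 = 10001110 = 142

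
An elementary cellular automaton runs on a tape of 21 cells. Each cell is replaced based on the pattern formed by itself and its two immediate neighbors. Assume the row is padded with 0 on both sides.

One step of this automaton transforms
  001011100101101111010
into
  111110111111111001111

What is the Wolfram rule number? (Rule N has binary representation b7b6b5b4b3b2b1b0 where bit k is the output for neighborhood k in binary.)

position 5: 111 → 0  (bit 7 = 0)
position 6: 110 → 1  (bit 6 = 1)
position 3: 101 → 1  (bit 5 = 1)
position 7: 100 → 1  (bit 4 = 1)
position 4: 011 → 1  (bit 3 = 1)
position 2: 010 → 1  (bit 2 = 1)
position 1: 001 → 1  (bit 1 = 1)
position 0: 000 → 1  (bit 0 = 1)
bits b7..b0 = 01111111 = 127

127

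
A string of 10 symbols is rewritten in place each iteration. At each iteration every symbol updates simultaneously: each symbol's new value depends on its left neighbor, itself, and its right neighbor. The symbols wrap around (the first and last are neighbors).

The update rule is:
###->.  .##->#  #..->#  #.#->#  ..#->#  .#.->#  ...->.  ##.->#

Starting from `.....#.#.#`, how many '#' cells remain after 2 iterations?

4

#...######
##.##.....
count of #: 4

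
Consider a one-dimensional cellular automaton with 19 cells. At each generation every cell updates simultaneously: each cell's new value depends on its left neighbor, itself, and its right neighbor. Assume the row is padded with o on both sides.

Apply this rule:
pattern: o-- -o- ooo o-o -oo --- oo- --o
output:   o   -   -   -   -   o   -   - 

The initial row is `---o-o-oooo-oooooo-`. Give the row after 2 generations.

oo-----------------
--oooooooooooooooo-

--oooooooooooooooo-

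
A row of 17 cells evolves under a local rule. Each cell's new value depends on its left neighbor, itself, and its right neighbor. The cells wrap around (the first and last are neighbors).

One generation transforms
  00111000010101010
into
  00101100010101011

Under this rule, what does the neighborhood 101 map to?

0

At position 10 the neighborhood is 101; the next row has 0 there.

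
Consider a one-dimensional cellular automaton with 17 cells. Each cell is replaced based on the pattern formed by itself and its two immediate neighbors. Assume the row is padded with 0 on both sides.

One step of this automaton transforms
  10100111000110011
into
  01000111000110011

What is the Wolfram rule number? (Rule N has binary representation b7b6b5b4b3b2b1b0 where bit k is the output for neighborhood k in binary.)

position 6: 111 → 1  (bit 7 = 1)
position 7: 110 → 1  (bit 6 = 1)
position 1: 101 → 1  (bit 5 = 1)
position 3: 100 → 0  (bit 4 = 0)
position 5: 011 → 1  (bit 3 = 1)
position 0: 010 → 0  (bit 2 = 0)
position 4: 001 → 0  (bit 1 = 0)
position 9: 000 → 0  (bit 0 = 0)
bits b7..b0 = 11101000 = 232

232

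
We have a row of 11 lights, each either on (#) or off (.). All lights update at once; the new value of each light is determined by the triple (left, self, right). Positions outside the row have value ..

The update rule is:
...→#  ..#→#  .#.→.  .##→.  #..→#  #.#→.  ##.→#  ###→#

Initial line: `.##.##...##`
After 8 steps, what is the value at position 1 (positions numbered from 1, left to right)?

.

#.#..####.#
...##.###..
###.#..####
.##..##.###
#.###.#..##
...##..##.#
###.###.#..
.##..##..##
position 1 holds .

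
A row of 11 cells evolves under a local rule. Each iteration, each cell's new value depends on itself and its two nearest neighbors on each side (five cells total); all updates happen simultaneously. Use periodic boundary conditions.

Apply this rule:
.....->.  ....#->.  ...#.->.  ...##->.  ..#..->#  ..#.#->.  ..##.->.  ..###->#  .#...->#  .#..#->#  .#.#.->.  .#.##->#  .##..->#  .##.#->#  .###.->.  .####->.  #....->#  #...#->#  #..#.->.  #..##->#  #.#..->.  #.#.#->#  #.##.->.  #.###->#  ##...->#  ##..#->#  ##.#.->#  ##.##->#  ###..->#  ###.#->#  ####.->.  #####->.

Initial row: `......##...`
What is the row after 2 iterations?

#......#.##

iteration 1: .......###.
iteration 2: #......#.##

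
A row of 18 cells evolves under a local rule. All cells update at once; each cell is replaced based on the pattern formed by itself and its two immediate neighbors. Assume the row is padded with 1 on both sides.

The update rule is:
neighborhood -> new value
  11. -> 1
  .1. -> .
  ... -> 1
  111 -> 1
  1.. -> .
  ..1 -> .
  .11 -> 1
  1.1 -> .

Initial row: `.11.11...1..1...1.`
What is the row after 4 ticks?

.11.11.1......1...
.11.11...1111...1.
.11.11.1.1111.1...
.11.11...1111...1.

.11.11...1111...1.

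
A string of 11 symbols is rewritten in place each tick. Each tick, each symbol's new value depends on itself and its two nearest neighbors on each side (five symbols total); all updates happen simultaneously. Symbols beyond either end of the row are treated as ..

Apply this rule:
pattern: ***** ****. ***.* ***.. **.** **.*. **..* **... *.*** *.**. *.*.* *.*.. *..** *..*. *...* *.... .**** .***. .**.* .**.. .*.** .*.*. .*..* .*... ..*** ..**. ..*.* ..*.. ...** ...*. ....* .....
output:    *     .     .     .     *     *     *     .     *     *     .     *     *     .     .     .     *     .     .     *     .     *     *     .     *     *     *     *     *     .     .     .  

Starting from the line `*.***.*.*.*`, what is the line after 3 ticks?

**..*******

*.*..*.*.**
****.**..**
**..*******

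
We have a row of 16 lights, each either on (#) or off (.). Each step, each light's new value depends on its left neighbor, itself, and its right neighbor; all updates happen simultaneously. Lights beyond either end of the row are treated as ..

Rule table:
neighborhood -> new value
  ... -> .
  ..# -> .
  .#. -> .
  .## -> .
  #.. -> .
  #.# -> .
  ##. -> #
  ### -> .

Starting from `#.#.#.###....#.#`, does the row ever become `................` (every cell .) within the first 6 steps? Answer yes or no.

........#.......
................
all cells are . at step 2

yes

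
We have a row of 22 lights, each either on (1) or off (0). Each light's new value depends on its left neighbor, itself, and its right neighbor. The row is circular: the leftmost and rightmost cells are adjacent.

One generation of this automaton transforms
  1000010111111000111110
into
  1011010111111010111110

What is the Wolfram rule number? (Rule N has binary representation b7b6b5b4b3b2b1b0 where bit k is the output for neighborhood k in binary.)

205

position 8: 111 → 1  (bit 7 = 1)
position 12: 110 → 1  (bit 6 = 1)
position 6: 101 → 0  (bit 5 = 0)
position 1: 100 → 0  (bit 4 = 0)
position 7: 011 → 1  (bit 3 = 1)
position 0: 010 → 1  (bit 2 = 1)
position 4: 001 → 0  (bit 1 = 0)
position 2: 000 → 1  (bit 0 = 1)
bits b7..b0 = 11001101 = 205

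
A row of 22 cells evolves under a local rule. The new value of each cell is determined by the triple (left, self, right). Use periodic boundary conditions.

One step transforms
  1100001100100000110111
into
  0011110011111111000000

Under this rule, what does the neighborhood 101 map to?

At position 18 the neighborhood is 101; the next row has 0 there.

0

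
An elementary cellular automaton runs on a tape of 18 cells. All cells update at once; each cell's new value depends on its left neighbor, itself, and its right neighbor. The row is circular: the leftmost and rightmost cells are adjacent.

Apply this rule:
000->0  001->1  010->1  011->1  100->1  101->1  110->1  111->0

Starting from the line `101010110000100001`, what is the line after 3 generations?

000000011001110011

111111111001110011
000000001111011110
000000011001110011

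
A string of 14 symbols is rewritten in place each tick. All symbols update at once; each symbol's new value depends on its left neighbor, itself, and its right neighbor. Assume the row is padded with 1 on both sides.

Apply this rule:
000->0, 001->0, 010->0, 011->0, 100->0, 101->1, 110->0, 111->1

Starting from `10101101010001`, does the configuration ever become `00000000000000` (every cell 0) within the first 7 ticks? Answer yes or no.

01010010100000
10100001000000
01000000000000
10000000000000
00000000000000
all cells are 0 at tick 5

yes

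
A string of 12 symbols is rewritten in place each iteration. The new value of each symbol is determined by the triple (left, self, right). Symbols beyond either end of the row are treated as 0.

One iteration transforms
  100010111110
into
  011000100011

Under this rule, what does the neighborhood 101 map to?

0

At position 5 the neighborhood is 101; the next row has 0 there.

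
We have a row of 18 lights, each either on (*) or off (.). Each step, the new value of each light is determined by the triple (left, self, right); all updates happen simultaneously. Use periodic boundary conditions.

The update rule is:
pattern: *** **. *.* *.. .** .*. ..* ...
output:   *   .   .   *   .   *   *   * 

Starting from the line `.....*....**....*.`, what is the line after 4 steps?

step 1: **********..******
step 2: *********.**.*****
step 3: ********......****
step 4: *******.******.***

*******.******.***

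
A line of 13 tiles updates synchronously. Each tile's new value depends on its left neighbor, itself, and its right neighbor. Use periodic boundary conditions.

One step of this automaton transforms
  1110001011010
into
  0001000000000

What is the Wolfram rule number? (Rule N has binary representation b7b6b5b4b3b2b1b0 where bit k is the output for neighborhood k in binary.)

16

position 1: 111 → 0  (bit 7 = 0)
position 2: 110 → 0  (bit 6 = 0)
position 7: 101 → 0  (bit 5 = 0)
position 3: 100 → 1  (bit 4 = 1)
position 0: 011 → 0  (bit 3 = 0)
position 6: 010 → 0  (bit 2 = 0)
position 5: 001 → 0  (bit 1 = 0)
position 4: 000 → 0  (bit 0 = 0)
bits b7..b0 = 00010000 = 16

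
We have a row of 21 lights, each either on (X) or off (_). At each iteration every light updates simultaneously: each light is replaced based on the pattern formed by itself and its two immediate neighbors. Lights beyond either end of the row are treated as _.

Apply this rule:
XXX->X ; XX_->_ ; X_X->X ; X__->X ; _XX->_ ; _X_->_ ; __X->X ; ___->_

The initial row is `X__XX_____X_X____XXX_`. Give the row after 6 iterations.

X__XX_X_X_X_X_XX_X_X_

_XX__X___X_X_X__X_X_X
X__XX_X_X_X_X_XX_X_X_
_XX__X_X_X_X_X__X_X_X
X__XX_X_X_X_X_XX_X_X_  (repeats iteration 2; period 2)
iteration 6: X__XX_X_X_X_X_XX_X_X_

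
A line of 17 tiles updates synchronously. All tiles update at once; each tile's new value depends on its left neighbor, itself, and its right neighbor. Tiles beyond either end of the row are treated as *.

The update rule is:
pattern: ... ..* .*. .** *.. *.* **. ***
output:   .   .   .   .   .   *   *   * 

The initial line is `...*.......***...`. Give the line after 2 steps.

.............*...

............**...
.............*...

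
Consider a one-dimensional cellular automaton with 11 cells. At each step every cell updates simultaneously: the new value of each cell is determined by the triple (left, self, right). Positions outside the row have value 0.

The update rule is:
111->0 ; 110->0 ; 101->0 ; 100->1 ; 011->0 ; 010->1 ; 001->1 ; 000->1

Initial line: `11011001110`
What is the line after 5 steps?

00000110000

00000110001
11111001111
00000110000
11111001111  (repeats step 2; period 2)
step 5: 00000110000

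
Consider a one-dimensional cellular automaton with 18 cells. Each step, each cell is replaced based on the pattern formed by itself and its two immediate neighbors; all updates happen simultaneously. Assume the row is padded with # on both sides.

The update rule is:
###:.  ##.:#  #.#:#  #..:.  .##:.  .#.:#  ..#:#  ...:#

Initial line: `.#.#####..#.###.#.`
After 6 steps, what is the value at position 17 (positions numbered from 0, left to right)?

###....#.###..####
..#.#####..#.#....
.###....#.####.###
#..#.#####...##...
#.###....#.##.#.##
##..#.#####.####..
position 17 holds .

.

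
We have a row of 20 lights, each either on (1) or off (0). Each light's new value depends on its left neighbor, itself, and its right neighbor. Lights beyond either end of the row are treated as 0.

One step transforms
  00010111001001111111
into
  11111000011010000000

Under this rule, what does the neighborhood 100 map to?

0

At position 8 the neighborhood is 100; the next row has 0 there.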